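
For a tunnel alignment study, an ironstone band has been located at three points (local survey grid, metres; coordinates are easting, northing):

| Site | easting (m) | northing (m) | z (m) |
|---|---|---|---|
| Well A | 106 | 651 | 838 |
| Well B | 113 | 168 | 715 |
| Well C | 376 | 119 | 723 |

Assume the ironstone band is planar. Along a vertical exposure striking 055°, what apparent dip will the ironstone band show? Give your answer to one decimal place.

Two edge vectors: Well A→Well B = (7, -483, -123), Well A→Well C = (270, -532, -115).
Normal n = (Well A→Well B) × (Well A→Well C) = (-9891, -32405, 126686).
So ∂z/∂easting = −n_x/n_z = 0.07807 and ∂z/∂northing = −n_y/n_z = 0.25579.
Unit vector along 055° is (sin 55°, cos 55°) = (0.8192, 0.5736).
Slope in that direction = a·(0.8192) + b·(0.5736) = 0.21067.
Apparent dip = arctan|0.21067| = 11.9° (true dip is 15.0°, so apparent ≤ true as expected).

11.9°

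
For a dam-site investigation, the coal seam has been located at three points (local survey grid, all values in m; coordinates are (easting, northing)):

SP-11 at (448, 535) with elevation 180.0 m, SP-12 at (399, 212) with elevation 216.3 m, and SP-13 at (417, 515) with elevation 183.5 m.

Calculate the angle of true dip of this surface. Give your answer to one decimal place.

Two edge vectors: SP-11→SP-12 = (-49, -323, 36.3), SP-11→SP-13 = (-31, -20, 3.5).
Normal n = (SP-11→SP-12) × (SP-11→SP-13) = (-404.5, -953.8, -9033).
So ∂z/∂E = −n_x/n_z = −0.04478 and ∂z/∂N = −n_y/n_z = −0.10559.
Gradient magnitude |∇z| = √(a² + b²) = √(0.00201 + 0.01115) = 0.11469.
True dip = arctan(0.11469) = 6.5°, dipping toward NNE (azimuth ≈ 023°).

6.5°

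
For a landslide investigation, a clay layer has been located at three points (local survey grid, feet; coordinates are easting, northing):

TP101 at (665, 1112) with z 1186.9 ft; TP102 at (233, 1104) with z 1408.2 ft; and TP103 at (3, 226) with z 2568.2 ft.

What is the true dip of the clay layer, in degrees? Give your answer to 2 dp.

52.21°

Two edge vectors: TP101→TP102 = (-432, -8, 221.3), TP101→TP103 = (-662, -886, 1381.3).
Normal n = (TP101→TP102) × (TP101→TP103) = (185021.4, 450221, 377456).
So ∂z/∂easting = −n_x/n_z = −0.49018 and ∂z/∂northing = −n_y/n_z = −1.19278.
Gradient magnitude |∇z| = √(a² + b²) = √(0.24028 + 1.42272) = 1.28957.
True dip = arctan(1.28957) = 52.21°, dipping toward NNE (azimuth ≈ 022°).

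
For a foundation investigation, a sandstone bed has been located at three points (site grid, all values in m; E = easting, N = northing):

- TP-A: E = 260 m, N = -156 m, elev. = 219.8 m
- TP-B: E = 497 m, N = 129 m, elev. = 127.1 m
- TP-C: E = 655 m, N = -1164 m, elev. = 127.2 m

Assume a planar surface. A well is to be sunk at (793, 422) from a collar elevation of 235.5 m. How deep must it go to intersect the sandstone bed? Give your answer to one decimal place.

Two edge vectors: TP-A→TP-B = (237, 285, -92.7), TP-A→TP-C = (395, -1008, -92.6).
Normal n = (TP-A→TP-B) × (TP-A→TP-C) = (-119832.6, -14670.3, -351471).
So ∂z/∂E = −n_x/n_z = −0.340946 and ∂z/∂N = −n_y/n_z = −0.041740.
Intercept c from TP-A: 219.8 + 88.65 − 6.51 = 301.93.
At (793, 422): z_contact = −270.37 − 17.61 + 301.93 = 13.95 m.
Depth below ground = 235.5 − 13.95 = 221.5 m.

221.5 m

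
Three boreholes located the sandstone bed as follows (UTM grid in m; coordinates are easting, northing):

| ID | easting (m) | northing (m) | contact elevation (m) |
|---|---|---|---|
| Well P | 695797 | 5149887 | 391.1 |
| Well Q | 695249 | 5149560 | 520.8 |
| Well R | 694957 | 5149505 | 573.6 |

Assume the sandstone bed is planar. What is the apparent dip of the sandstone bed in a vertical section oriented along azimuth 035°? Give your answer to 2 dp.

Two edge vectors: Well P→Well Q = (-548, -327, 129.7), Well P→Well R = (-840, -382, 182.5).
Normal n = (Well P→Well Q) × (Well P→Well R) = (-10132.1, -8938, -65344).
So ∂z/∂easting = −n_x/n_z = −0.15506 and ∂z/∂northing = −n_y/n_z = −0.13678.
Unit vector along 035° is (sin 35°, cos 35°) = (0.5736, 0.8192).
Slope in that direction = a·(0.5736) + b·(0.8192) = −0.20098.
Apparent dip = arctan|0.20098| = 11.36° (true dip is 11.7°, so apparent ≤ true as expected).

11.36°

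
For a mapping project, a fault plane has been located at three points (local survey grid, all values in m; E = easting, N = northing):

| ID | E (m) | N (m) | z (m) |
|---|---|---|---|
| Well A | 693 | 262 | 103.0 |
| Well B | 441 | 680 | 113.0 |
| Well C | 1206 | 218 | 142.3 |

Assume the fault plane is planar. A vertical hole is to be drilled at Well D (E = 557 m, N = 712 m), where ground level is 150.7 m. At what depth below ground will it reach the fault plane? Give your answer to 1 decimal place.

25.7 m

Let the plane be z = a·E + b·N + c.
Well B−Well A: −252a + 418b = 10;  Well C−Well A: 513a − 44b = 39.3.
Solving gives a = 0.082949, b = 0.073931.
Then c = 103 − a·693 − b·262 = 26.15.
At (557, 712): z_contact = 46.20 + 52.64 + 26.15 = 124.99 m.
Depth below ground = 150.7 − 124.99 = 25.7 m.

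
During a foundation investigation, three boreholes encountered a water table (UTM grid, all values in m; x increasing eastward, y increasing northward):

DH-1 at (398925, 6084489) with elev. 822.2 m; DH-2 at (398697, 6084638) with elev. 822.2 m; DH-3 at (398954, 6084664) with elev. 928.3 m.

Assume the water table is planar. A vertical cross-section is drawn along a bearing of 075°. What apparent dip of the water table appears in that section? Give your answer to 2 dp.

Two edge vectors: DH-1→DH-2 = (-228, 149, 0), DH-1→DH-3 = (29, 175, 106.1).
Normal n = (DH-1→DH-2) × (DH-1→DH-3) = (15808.9, 24190.8, -44221).
So ∂z/∂x = −n_x/n_z = 0.35750 and ∂z/∂y = −n_y/n_z = 0.54704.
Unit vector along 075° is (sin 75°, cos 75°) = (0.9659, 0.2588).
Slope in that direction = a·(0.9659) + b·(0.2588) = 0.48690.
Apparent dip = arctan|0.48690| = 25.96° (true dip is 33.2°, so apparent ≤ true as expected).

25.96°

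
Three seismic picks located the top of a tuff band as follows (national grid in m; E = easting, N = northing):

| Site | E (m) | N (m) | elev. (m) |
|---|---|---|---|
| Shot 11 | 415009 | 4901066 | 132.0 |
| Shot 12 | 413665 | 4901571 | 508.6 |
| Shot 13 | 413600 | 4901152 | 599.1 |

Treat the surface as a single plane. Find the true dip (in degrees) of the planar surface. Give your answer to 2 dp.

Let the plane be z = a·E + b·N + c.
Shot 12−Shot 11: −1344a + 505b = 376.6;  Shot 13−Shot 11: −1409a + 86b = 467.1.
Solving gives a = −0.34146, b = −0.16302.
Gradient magnitude |∇z| = √(a² + b²) = √(0.11660 + 0.02658) = 0.37838.
True dip = arctan(0.37838) = 20.73°, dipping toward ENE (azimuth ≈ 064°).

20.73°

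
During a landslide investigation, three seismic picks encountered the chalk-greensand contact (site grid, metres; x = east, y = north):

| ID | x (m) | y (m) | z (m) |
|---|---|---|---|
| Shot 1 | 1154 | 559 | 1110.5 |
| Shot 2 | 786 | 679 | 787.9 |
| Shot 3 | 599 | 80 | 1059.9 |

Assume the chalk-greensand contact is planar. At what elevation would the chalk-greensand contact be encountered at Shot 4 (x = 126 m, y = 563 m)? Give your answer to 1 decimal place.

428.1 m

Two edge vectors: Shot 1→Shot 2 = (-368, 120, -322.6), Shot 1→Shot 3 = (-555, -479, -50.6).
Normal n = (Shot 1→Shot 2) × (Shot 1→Shot 3) = (-160597.4, 160422.2, 242872).
So ∂z/∂x = −n_x/n_z = 0.661243 and ∂z/∂y = −n_y/n_z = −0.660522.
Intercept c from Shot 1: 1110.5 − 763.07 + 369.23 = 716.66.
At (126, 563): z = 83.3 − 371.9 + 716.66 = 428.1 m.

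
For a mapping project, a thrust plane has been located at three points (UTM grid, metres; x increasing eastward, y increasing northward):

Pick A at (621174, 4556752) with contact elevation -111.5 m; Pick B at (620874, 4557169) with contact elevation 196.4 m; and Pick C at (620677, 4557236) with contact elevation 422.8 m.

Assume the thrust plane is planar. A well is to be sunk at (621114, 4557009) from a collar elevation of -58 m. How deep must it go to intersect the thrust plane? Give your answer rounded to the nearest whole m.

Two edge vectors: Pick A→Pick B = (-300, 417, 307.9), Pick A→Pick C = (-497, 484, 534.3).
Normal n = (Pick A→Pick B) × (Pick A→Pick C) = (73779.5, 7263.7, 62049).
So ∂z/∂x = −n_x/n_z = −1.18905220 and ∂z/∂y = −n_y/n_z = −0.11706393.
Intercept c from Pick A: -111.5 + 738608.31 + 533431.31 = 1271928.12.
At (621114, 4557009): z_contact = −738537.0 − 533461.4 + 1271928.12 = -70.2 m.
Depth below ground = -58 − (-70.2) = 12 m.

12 m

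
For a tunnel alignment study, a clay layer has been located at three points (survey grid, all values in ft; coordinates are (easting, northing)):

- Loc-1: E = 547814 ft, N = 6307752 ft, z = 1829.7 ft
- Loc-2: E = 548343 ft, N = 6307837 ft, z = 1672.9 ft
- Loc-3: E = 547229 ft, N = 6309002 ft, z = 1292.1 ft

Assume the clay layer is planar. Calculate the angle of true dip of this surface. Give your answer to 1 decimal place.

Two edge vectors: Loc-1→Loc-2 = (529, 85, -156.8), Loc-1→Loc-3 = (-585, 1250, -537.6).
Normal n = (Loc-1→Loc-2) × (Loc-1→Loc-3) = (150304, 376118.4, 710975).
So ∂z/∂E = −n_x/n_z = −0.21141 and ∂z/∂N = −n_y/n_z = −0.52902.
Gradient magnitude |∇z| = √(a² + b²) = √(0.04469 + 0.27986) = 0.56969.
True dip = arctan(0.56969) = 29.7°, dipping toward NNE (azimuth ≈ 022°).

29.7°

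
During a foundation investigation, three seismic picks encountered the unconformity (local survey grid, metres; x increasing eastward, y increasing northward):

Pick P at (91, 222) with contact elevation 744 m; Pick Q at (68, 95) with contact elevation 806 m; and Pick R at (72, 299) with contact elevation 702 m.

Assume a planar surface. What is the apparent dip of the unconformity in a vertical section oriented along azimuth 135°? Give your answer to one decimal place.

24.6°

Let the plane be z = a·x + b·y + c.
Pick Q−Pick P: −23a − 127b = 62;  Pick R−Pick P: −19a + 77b = −42.
Solving gives a = 0.13384, b = −0.51243.
Unit vector along 135° is (sin 135°, cos 135°) = (0.7071, -0.7071).
Slope in that direction = a·(0.7071) + b·(-0.7071) = 0.45698.
Apparent dip = arctan|0.45698| = 24.6° (true dip is 27.9°, so apparent ≤ true as expected).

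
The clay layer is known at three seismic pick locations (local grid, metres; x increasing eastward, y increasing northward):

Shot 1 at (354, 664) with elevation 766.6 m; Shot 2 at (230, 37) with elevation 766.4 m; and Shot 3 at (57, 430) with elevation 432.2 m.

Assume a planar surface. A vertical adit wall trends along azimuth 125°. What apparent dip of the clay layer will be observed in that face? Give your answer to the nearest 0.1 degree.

Two edge vectors: Shot 1→Shot 2 = (-124, -627, -0.2), Shot 1→Shot 3 = (-297, -234, -334.4).
Normal n = (Shot 1→Shot 2) × (Shot 1→Shot 3) = (209622, -41406.2, -157203).
So ∂z/∂x = −n_x/n_z = 1.33345 and ∂z/∂y = −n_y/n_z = −0.26339.
Unit vector along 125° is (sin 125°, cos 125°) = (0.8192, -0.5736).
Slope in that direction = a·(0.8192) + b·(-0.5736) = 1.24337.
Apparent dip = arctan|1.24337| = 51.2° (true dip is 53.7°, so apparent ≤ true as expected).

51.2°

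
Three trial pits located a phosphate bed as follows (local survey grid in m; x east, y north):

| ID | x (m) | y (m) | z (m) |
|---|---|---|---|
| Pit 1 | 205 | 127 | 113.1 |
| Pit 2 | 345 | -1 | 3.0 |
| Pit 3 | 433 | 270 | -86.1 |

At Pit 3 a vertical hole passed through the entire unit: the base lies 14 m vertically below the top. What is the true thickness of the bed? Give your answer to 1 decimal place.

10.7 m

Two edge vectors: Pit 1→Pit 2 = (140, -128, -110.1), Pit 1→Pit 3 = (228, 143, -199.2).
Normal n = (Pit 1→Pit 2) × (Pit 1→Pit 3) = (41241.9, 2785.2, 49204).
So ∂z/∂x = −n_x/n_z = −0.83818 and ∂z/∂y = −n_y/n_z = −0.05661.
|∇z| = √(a²+b²) = 0.84009, so dip δ = arctan(0.84009) = 40.03°.
True thickness = vertical thickness × cos δ = 14 × cos 40.03° = 10.7 m.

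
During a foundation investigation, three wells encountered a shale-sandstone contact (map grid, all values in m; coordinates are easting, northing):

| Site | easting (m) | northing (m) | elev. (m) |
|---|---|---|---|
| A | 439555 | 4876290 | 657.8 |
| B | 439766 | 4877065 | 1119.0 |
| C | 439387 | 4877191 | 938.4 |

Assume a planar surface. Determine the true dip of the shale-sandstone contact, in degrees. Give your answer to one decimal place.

Two edge vectors: A→B = (211, 775, 461.2), A→C = (-168, 901, 280.6).
Normal n = (A→B) × (A→C) = (-198076.2, -136688.2, 320311).
So ∂z/∂easting = −n_x/n_z = 0.61839 and ∂z/∂northing = −n_y/n_z = 0.42674.
Gradient magnitude |∇z| = √(a² + b²) = √(0.38240 + 0.18210) = 0.75134.
True dip = arctan(0.75134) = 36.9°, dipping toward SW (azimuth ≈ 235°).

36.9°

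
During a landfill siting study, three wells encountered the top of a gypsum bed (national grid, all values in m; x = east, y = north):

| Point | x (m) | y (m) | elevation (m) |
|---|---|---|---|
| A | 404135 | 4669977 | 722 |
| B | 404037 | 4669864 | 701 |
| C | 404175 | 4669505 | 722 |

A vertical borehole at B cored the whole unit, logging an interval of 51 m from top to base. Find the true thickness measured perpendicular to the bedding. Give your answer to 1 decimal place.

Let the plane be z = a·x + b·y + c.
B−A: −98a − 113b = −21;  C−A: 40a − 472b = 0.
Solving gives a = 0.19521, b = 0.01654.
|∇z| = √(a²+b²) = 0.19591, so dip δ = arctan(0.19591) = 11.08°.
True thickness = vertical thickness × cos δ = 51 × cos 11.08° = 50.0 m.

50.0 m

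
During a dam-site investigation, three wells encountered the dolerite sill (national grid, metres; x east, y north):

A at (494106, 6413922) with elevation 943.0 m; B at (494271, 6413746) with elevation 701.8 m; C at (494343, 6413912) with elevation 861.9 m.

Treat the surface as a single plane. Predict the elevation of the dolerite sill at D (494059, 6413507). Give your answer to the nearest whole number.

Two edge vectors: A→B = (165, -176, -241.2), A→C = (237, -10, -81.1).
Normal n = (A→B) × (A→C) = (11861.6, -43782.9, 40062).
So ∂z/∂x = −n_x/n_z = −0.29608107 and ∂z/∂y = −n_y/n_z = 1.09287854.
Intercept c from A: 943 + 146295.44 − 7009637.70 = −6862399.26.
At (494059, 6413507): z = −146281.5 + 7009184.2 − 6862399.26 = 503.4 m.

503 m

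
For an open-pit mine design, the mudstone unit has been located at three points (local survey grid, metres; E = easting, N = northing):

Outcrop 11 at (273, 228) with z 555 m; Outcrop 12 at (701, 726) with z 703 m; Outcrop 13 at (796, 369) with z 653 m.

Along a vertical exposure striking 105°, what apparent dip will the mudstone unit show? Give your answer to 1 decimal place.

Let the plane be z = a·E + b·N + c.
Outcrop 12−Outcrop 11: 428a + 498b = 148;  Outcrop 13−Outcrop 11: 523a + 141b = 98.
Solving gives a = 0.13961, b = 0.17721.
Unit vector along 105° is (sin 105°, cos 105°) = (0.9659, -0.2588).
Slope in that direction = a·(0.9659) + b·(-0.2588) = 0.08898.
Apparent dip = arctan|0.08898| = 5.1° (true dip is 12.7°, so apparent ≤ true as expected).

5.1°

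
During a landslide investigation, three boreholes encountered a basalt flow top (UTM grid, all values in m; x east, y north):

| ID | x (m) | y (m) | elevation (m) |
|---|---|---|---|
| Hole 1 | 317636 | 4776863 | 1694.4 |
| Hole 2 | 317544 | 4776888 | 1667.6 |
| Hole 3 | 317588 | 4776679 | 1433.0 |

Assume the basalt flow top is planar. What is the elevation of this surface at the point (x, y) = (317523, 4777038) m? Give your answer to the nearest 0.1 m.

Let the plane be z = a·x + b·y + c.
Hole 2−Hole 1: −92a + 25b = −26.8;  Hole 3−Hole 1: −48a − 184b = −261.4.
Solving gives a = 0.632513239, b = 1.255648720.
Then c = 1694.4 − a·317636 − b·4776863 = −6197276.49.
At (317523, 4777038): z = 200837.5 + 5998281.7 − 6197276.49 = 1842.7 m.

1842.7 m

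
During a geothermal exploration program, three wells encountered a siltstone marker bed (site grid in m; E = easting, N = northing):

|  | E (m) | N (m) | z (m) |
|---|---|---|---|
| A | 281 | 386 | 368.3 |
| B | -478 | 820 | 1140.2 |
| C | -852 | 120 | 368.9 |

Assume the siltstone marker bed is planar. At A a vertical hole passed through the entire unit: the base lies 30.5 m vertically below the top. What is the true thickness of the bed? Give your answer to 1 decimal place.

Two edge vectors: A→B = (-759, 434, 771.9), A→C = (-1133, -266, 0.6).
Normal n = (A→B) × (A→C) = (205585.8, -874107.3, 693616).
So ∂z/∂E = −n_x/n_z = −0.29640 and ∂z/∂N = −n_y/n_z = 1.26022.
|∇z| = √(a²+b²) = 1.29460, so dip δ = arctan(1.29460) = 52.32°.
True thickness = vertical thickness × cos δ = 30.5 × cos 52.32° = 18.6 m.

18.6 m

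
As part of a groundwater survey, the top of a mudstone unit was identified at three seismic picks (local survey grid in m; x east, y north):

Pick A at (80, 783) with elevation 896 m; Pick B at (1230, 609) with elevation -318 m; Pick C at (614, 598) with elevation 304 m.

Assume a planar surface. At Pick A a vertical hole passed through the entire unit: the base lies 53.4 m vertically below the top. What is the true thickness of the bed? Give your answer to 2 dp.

Two edge vectors: Pick A→Pick B = (1150, -174, -1214), Pick A→Pick C = (534, -185, -592).
Normal n = (Pick A→Pick B) × (Pick A→Pick C) = (-121582, 32524, -119834).
So ∂z/∂x = −n_x/n_z = −1.01459 and ∂z/∂y = −n_y/n_z = 0.27141.
|∇z| = √(a²+b²) = 1.05026, so dip δ = arctan(1.05026) = 46.40°.
True thickness = vertical thickness × cos δ = 53.4 × cos 46.40° = 36.82 m.

36.82 m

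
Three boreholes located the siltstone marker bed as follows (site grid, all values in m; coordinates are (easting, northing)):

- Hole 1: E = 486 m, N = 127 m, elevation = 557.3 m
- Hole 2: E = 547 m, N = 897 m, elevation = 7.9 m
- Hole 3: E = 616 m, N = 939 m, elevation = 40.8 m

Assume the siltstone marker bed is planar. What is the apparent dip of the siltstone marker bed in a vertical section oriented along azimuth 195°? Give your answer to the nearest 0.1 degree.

27.2°

Two edge vectors: Hole 1→Hole 2 = (61, 770, -549.4), Hole 1→Hole 3 = (130, 812, -516.5).
Normal n = (Hole 1→Hole 2) × (Hole 1→Hole 3) = (48407.8, -39915.5, -50568).
So ∂z/∂E = −n_x/n_z = 0.95728 and ∂z/∂N = −n_y/n_z = −0.78934.
Unit vector along 195° is (sin 195°, cos 195°) = (-0.2588, -0.9659).
Slope in that direction = a·(-0.2588) + b·(-0.9659) = 0.51468.
Apparent dip = arctan|0.51468| = 27.2° (true dip is 51.1°, so apparent ≤ true as expected).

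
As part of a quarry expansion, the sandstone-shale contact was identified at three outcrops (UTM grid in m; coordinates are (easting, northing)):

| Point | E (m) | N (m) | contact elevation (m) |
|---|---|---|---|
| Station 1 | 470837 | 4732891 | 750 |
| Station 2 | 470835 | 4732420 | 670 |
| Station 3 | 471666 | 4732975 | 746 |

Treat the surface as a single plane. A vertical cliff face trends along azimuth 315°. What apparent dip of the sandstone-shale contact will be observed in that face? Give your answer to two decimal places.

7.73°

Two edge vectors: Station 1→Station 2 = (-2, -471, -80), Station 1→Station 3 = (829, 84, -4).
Normal n = (Station 1→Station 2) × (Station 1→Station 3) = (8604, -66328, 390291).
So ∂z/∂E = −n_x/n_z = −0.02205 and ∂z/∂N = −n_y/n_z = 0.16994.
Unit vector along 315° is (sin 315°, cos 315°) = (-0.7071, 0.7071).
Slope in that direction = a·(-0.7071) + b·(0.7071) = 0.13576.
Apparent dip = arctan|0.13576| = 7.73° (true dip is 9.7°, so apparent ≤ true as expected).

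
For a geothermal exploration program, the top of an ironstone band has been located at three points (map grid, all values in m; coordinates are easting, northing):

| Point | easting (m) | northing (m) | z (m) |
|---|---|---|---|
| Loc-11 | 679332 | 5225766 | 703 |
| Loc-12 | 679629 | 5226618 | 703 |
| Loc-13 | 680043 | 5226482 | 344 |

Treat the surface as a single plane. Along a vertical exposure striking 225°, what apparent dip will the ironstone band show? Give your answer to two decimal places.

19.72°

Two edge vectors: Loc-11→Loc-12 = (297, 852, 0), Loc-11→Loc-13 = (711, 716, -359).
Normal n = (Loc-11→Loc-12) × (Loc-11→Loc-13) = (-305868, 106623, -393120).
So ∂z/∂easting = −n_x/n_z = −0.77805 and ∂z/∂northing = −n_y/n_z = 0.27122.
Unit vector along 225° is (sin 225°, cos 225°) = (-0.7071, -0.7071).
Slope in that direction = a·(-0.7071) + b·(-0.7071) = 0.35838.
Apparent dip = arctan|0.35838| = 19.72° (true dip is 39.5°, so apparent ≤ true as expected).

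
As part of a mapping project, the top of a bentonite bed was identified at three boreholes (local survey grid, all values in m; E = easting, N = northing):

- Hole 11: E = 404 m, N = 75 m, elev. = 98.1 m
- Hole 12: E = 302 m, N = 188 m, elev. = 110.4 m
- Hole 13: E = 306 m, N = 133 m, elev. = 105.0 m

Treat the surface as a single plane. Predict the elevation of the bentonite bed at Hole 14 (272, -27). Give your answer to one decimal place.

Let the plane be z = a·E + b·N + c.
Hole 12−Hole 11: −102a + 113b = 12.3;  Hole 13−Hole 11: −98a + 58b = 6.9.
Solving gives a = −0.01285, b = 0.09725.
Then c = 98.1 − a·404 − b·75 = 96.00.
At (272, -27): z = −3.5 − 2.6 + 96.00 = 89.9 m.

89.9 m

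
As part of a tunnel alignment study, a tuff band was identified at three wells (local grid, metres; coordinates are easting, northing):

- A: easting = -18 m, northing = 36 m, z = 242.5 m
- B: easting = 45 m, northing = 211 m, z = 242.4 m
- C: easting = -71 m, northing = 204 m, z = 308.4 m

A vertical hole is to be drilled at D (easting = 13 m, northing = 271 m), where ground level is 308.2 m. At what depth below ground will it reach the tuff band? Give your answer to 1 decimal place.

34.7 m

Two edge vectors: A→B = (63, 175, -0.1), A→C = (-53, 168, 65.9).
Normal n = (A→B) × (A→C) = (11549.3, -4146.4, 19859).
So ∂z/∂easting = −n_x/n_z = −0.58157 and ∂z/∂northing = −n_y/n_z = 0.20879.
Intercept c from A: 242.5 − 10.47 − 7.52 = 224.52.
At (13, 271): z_contact = −7.56 + 56.58 + 224.52 = 273.54 m.
Depth below ground = 308.2 − 273.54 = 34.7 m.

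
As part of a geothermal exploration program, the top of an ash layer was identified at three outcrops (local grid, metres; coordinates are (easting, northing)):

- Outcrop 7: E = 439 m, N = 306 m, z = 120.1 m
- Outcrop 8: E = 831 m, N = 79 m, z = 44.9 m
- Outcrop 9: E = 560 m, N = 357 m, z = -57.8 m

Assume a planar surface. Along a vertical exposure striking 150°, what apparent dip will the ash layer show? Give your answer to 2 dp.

Let the plane be z = a·E + b·N + c.
Outcrop 8−Outcrop 7: 392a − 227b = −75.2;  Outcrop 9−Outcrop 7: 121a + 51b = −177.9.
Solving gives a = −0.93172, b = −1.27768.
Unit vector along 150° is (sin 150°, cos 150°) = (0.5000, -0.8660).
Slope in that direction = a·(0.5000) + b·(-0.8660) = 0.64065.
Apparent dip = arctan|0.64065| = 32.65° (true dip is 57.7°, so apparent ≤ true as expected).

32.65°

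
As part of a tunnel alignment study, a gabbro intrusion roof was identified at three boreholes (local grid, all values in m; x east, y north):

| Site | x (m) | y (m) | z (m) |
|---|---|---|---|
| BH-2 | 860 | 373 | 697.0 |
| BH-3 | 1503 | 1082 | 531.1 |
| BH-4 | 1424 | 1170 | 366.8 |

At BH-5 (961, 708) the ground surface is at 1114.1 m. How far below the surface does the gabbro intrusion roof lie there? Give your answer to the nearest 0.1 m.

679.0 m

Two edge vectors: BH-2→BH-3 = (643, 709, -165.9), BH-2→BH-4 = (564, 797, -330.2).
Normal n = (BH-2→BH-3) × (BH-2→BH-4) = (-101889.5, 118751, 112595).
So ∂z/∂x = −n_x/n_z = 0.904920 and ∂z/∂y = −n_y/n_z = −1.054674.
Intercept c from BH-2: 697 − 778.23 + 393.39 = 312.16.
At (961, 708): z_contact = 869.63 − 746.71 + 312.16 = 435.08 m.
Depth below ground = 1114.1 − 435.08 = 679.0 m.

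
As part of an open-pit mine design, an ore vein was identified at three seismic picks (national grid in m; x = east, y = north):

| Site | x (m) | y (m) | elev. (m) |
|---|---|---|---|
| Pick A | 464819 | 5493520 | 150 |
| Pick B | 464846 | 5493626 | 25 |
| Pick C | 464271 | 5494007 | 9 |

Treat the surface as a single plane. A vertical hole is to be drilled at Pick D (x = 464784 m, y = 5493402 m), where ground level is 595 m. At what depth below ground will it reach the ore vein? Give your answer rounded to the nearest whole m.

Let the plane be z = a·x + b·y + c.
Pick B−Pick A: 27a + 106b = −125;  Pick C−Pick A: −548a + 487b = −141.
Solving gives a = −0.64473518, b = −1.01502028.
Then c = 150 − a·464819 − b·5493520 = 5875869.39.
At (464784, 5493402): z_contact = −299662.6 − 5575914.5 + 5875869.39 = 292.3 m.
Depth below ground = 595 − 292.3 = 303 m.

303 m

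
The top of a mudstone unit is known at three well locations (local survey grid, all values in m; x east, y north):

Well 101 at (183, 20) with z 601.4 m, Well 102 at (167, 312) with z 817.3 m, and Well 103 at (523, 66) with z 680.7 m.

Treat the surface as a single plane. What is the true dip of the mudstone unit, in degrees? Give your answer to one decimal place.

Let the plane be z = a·x + b·y + c.
Well 102−Well 101: −16a + 292b = 215.9;  Well 103−Well 101: 340a + 46b = 79.3.
Solving gives a = 0.13222, b = 0.74663.
Gradient magnitude |∇z| = √(a² + b²) = √(0.01748 + 0.55745) = 0.75825.
True dip = arctan(0.75825) = 37.2°, dipping toward S (azimuth ≈ 190°).

37.2°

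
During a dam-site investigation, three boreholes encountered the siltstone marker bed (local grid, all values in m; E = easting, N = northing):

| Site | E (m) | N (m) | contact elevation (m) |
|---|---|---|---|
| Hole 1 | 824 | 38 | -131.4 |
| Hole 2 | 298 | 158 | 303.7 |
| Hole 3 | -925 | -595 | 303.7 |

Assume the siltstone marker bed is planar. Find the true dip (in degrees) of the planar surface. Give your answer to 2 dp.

Two edge vectors: Hole 1→Hole 2 = (-526, 120, 435.1), Hole 1→Hole 3 = (-1749, -633, 435.1).
Normal n = (Hole 1→Hole 2) × (Hole 1→Hole 3) = (327630.3, -532127.3, 542838).
So ∂z/∂E = −n_x/n_z = −0.60355 and ∂z/∂N = −n_y/n_z = 0.98027.
Gradient magnitude |∇z| = √(a² + b²) = √(0.36427 + 0.96093) = 1.15117.
True dip = arctan(1.15117) = 49.02°, dipping toward SSE (azimuth ≈ 148°).

49.02°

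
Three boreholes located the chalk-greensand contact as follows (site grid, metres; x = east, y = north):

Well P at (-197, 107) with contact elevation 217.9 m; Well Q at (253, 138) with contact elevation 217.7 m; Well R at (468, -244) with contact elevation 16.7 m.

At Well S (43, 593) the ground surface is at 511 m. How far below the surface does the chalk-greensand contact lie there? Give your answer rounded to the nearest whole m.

56 m

Two edge vectors: Well P→Well Q = (450, 31, -0.2), Well P→Well R = (665, -351, -201.2).
Normal n = (Well P→Well Q) × (Well P→Well R) = (-6307.4, 90407, -178565).
So ∂z/∂x = −n_x/n_z = −0.03532 and ∂z/∂y = −n_y/n_z = 0.50630.
Intercept c from Well P: 217.9 − 6.96 − 54.17 = 156.77.
At (43, 593): z_contact = −1.5 + 300.2 + 156.77 = 455.5 m.
Depth below ground = 511 − 455.5 = 56 m.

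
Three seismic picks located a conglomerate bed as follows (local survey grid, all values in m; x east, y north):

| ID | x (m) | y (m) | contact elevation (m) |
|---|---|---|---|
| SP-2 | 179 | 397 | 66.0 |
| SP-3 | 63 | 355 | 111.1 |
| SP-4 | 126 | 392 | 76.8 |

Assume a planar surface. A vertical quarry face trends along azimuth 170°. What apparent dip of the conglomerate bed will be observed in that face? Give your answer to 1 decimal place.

Two edge vectors: SP-2→SP-3 = (-116, -42, 45.1), SP-2→SP-4 = (-53, -5, 10.8).
Normal n = (SP-2→SP-3) × (SP-2→SP-4) = (-228.1, -1137.5, -1646).
So ∂z/∂x = −n_x/n_z = −0.13858 and ∂z/∂y = −n_y/n_z = −0.69107.
Unit vector along 170° is (sin 170°, cos 170°) = (0.1736, -0.9848).
Slope in that direction = a·(0.1736) + b·(-0.9848) = 0.65651.
Apparent dip = arctan|0.65651| = 33.3° (true dip is 35.2°, so apparent ≤ true as expected).

33.3°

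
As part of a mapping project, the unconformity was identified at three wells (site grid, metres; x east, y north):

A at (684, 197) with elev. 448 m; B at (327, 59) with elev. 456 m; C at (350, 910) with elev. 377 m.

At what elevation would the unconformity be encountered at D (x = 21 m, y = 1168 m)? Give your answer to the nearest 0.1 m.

348.5 m

Two edge vectors: A→B = (-357, -138, 8), A→C = (-334, 713, -71).
Normal n = (A→B) × (A→C) = (4094, -28019, -300633).
So ∂z/∂x = −n_x/n_z = 0.013618 and ∂z/∂y = −n_y/n_z = −0.093200.
Intercept c from A: 448 − 9.31 + 18.36 = 457.05.
At (21, 1168): z = 0.3 − 108.9 + 457.05 = 348.5 m.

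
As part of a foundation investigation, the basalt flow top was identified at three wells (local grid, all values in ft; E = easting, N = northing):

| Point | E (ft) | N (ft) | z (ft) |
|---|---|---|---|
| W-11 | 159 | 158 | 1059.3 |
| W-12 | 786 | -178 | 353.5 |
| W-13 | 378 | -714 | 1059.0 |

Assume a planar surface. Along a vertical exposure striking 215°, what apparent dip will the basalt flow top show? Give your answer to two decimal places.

45.38°

Let the plane be z = a·E + b·N + c.
W-12−W-11: 627a − 336b = −705.8;  W-13−W-11: 219a − 872b = −0.3.
Solving gives a = −1.30053, b = −0.32628.
Unit vector along 215° is (sin 215°, cos 215°) = (-0.5736, -0.8192).
Slope in that direction = a·(-0.5736) + b·(-0.8192) = 1.01322.
Apparent dip = arctan|1.01322| = 45.38° (true dip is 53.3°, so apparent ≤ true as expected).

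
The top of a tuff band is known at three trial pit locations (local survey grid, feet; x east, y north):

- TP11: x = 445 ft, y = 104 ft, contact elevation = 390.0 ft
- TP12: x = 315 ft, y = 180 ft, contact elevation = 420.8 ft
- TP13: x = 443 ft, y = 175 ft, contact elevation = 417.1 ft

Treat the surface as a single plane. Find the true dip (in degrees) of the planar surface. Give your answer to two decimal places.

Let the plane be z = a·x + b·y + c.
TP12−TP11: −130a + 76b = 30.8;  TP13−TP11: −2a + 71b = 27.1.
Solving gives a = −0.01401, b = 0.38130.
Gradient magnitude |∇z| = √(a² + b²) = √(0.00020 + 0.14539) = 0.38155.
True dip = arctan(0.38155) = 20.88°, dipping toward S (azimuth ≈ 178°).

20.88°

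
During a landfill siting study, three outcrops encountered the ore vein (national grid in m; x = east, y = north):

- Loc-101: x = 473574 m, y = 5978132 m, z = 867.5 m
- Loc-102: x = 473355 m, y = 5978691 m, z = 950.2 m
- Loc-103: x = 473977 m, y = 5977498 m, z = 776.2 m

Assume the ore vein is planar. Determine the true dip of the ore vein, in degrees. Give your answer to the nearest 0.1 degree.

8.8°

Two edge vectors: Loc-101→Loc-102 = (-219, 559, 82.7), Loc-101→Loc-103 = (403, -634, -91.3).
Normal n = (Loc-101→Loc-102) × (Loc-101→Loc-103) = (1395.1, 13333.4, -86431).
So ∂z/∂x = −n_x/n_z = 0.01614 and ∂z/∂y = −n_y/n_z = 0.15427.
Gradient magnitude |∇z| = √(a² + b²) = √(0.00026 + 0.02380) = 0.15511.
True dip = arctan(0.15511) = 8.8°, dipping toward S (azimuth ≈ 186°).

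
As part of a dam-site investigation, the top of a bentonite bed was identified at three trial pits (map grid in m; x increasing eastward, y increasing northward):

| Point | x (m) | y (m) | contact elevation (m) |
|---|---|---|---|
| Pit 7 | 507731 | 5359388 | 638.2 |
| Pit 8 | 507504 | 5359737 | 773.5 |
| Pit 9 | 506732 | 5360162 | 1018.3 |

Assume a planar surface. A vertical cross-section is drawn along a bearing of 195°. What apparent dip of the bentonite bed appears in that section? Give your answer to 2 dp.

13.02°

Let the plane be z = a·x + b·y + c.
Pit 8−Pit 7: −227a + 349b = 135.3;  Pit 9−Pit 7: −999a + 774b = 380.1.
Solving gives a = −0.16150, b = 0.28263.
Unit vector along 195° is (sin 195°, cos 195°) = (-0.2588, -0.9659).
Slope in that direction = a·(-0.2588) + b·(-0.9659) = −0.23120.
Apparent dip = arctan|0.23120| = 13.02° (true dip is 18.0°, so apparent ≤ true as expected).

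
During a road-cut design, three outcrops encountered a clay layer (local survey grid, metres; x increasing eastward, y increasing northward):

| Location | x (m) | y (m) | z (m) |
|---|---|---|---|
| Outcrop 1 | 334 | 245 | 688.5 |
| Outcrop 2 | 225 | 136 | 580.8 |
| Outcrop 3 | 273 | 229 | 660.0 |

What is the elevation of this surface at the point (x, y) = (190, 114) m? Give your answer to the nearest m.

Two edge vectors: Outcrop 1→Outcrop 2 = (-109, -109, -107.7), Outcrop 1→Outcrop 3 = (-61, -16, -28.5).
Normal n = (Outcrop 1→Outcrop 2) × (Outcrop 1→Outcrop 3) = (1383.3, 3463.2, -4905).
So ∂z/∂x = −n_x/n_z = 0.28202 and ∂z/∂y = −n_y/n_z = 0.70606.
Intercept c from Outcrop 1: 688.5 − 94.19 − 172.98 = 421.32.
At (190, 114): z = 53.6 + 80.5 + 421.32 = 555.4 m.

555 m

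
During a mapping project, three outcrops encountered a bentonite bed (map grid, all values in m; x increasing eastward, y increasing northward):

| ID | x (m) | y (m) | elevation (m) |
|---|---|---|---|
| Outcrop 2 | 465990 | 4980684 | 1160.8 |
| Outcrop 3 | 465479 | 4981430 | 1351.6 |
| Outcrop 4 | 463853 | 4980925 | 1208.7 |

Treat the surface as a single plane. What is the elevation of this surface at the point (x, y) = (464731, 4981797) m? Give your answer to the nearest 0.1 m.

1442.0 m

Two edge vectors: Outcrop 2→Outcrop 3 = (-511, 746, 190.8), Outcrop 2→Outcrop 4 = (-2137, 241, 47.9).
Normal n = (Outcrop 2→Outcrop 3) × (Outcrop 2→Outcrop 4) = (-10249.4, -383262.7, 1471051).
So ∂z/∂x = −n_x/n_z = 0.006967399 and ∂z/∂y = −n_y/n_z = 0.260536650.
Intercept c from Outcrop 2: 1160.8 − 3246.74 − 1297650.73 = −1299736.66.
At (464731, 4981797): z = 3238.0 + 1297940.7 − 1299736.66 = 1442.0 m.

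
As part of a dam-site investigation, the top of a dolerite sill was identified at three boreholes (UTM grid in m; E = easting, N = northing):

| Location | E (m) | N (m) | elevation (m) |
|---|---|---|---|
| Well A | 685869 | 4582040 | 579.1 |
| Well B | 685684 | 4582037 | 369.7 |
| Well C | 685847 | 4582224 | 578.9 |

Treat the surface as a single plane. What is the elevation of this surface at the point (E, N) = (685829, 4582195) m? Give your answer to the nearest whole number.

555 m

Let the plane be z = a·E + b·N + c.
Well B−Well A: −185a − 3b = −209.4;  Well C−Well A: −22a + 184b = −0.2.
Solving gives a = 1.12971911, b = 0.13398815.
Then c = 579.1 − a·685869 − b·4582040 = −1388199.30.
At (685829, 4582195): z = 774794.1 + 613959.9 − 1388199.30 = 554.7 m.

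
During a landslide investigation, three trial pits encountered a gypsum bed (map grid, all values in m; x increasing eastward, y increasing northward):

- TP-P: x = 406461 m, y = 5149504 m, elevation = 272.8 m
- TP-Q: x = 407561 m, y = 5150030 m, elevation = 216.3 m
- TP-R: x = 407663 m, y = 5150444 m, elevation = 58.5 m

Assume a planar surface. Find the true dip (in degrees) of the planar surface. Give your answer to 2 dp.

Two edge vectors: TP-P→TP-Q = (1100, 526, -56.5), TP-P→TP-R = (1202, 940, -214.3).
Normal n = (TP-P→TP-Q) × (TP-P→TP-R) = (-59611.8, 167817, 401748).
So ∂z/∂x = −n_x/n_z = 0.14838 and ∂z/∂y = −n_y/n_z = −0.41772.
Gradient magnitude |∇z| = √(a² + b²) = √(0.02202 + 0.17449) = 0.44329.
True dip = arctan(0.44329) = 23.91°, dipping toward NNW (azimuth ≈ 340°).

23.91°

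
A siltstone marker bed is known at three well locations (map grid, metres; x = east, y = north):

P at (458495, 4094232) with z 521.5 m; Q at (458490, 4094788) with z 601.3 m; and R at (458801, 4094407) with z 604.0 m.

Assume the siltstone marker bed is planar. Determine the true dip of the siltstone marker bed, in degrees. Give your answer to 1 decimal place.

Let the plane be z = a·x + b·y + c.
Q−P: −5a + 556b = 79.8;  R−P: 306a + 175b = 82.5.
Solving gives a = 0.18657, b = 0.14520.
Gradient magnitude |∇z| = √(a² + b²) = √(0.03481 + 0.02108) = 0.23641.
True dip = arctan(0.23641) = 13.3°, dipping toward SW (azimuth ≈ 232°).

13.3°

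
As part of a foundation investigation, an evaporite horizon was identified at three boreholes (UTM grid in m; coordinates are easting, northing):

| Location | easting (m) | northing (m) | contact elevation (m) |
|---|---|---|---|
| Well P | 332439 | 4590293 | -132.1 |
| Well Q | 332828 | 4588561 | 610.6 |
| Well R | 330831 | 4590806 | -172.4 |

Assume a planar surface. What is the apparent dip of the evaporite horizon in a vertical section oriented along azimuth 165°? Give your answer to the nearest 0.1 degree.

Let the plane be z = a·easting + b·northing + c.
Well Q−Well P: 389a − 1732b = 742.7;  Well R−Well P: −1608a + 513b = −40.3.
Solving gives a = −0.12037, b = −0.45584.
Unit vector along 165° is (sin 165°, cos 165°) = (0.2588, -0.9659).
Slope in that direction = a·(0.2588) + b·(-0.9659) = 0.40916.
Apparent dip = arctan|0.40916| = 22.3° (true dip is 25.2°, so apparent ≤ true as expected).

22.3°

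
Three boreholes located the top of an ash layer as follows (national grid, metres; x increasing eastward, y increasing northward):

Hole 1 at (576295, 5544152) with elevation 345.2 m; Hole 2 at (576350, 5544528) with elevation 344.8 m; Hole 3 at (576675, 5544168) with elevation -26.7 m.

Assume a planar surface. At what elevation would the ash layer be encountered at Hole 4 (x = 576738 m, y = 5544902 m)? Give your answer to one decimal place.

16.2 m

Two edge vectors: Hole 1→Hole 2 = (55, 376, -0.4), Hole 1→Hole 3 = (380, 16, -371.9).
Normal n = (Hole 1→Hole 2) × (Hole 1→Hole 3) = (-139828, 20302.5, -142000).
So ∂z/∂x = −n_x/n_z = −0.984704225 and ∂z/∂y = −n_y/n_z = 0.142975352.
Intercept c from Hole 1: 345.2 + 567480.12 − 792677.08 = −224851.76.
At (576738, 5544902): z = −567916.3 + 792784.3 − 224851.76 = 16.2 m.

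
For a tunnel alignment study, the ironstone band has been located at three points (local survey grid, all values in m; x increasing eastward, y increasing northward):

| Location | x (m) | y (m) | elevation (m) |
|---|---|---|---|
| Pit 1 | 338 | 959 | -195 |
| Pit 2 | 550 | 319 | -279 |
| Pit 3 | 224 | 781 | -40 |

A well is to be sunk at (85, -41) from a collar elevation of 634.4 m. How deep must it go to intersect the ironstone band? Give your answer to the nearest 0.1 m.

Let the plane be z = a·x + b·y + c.
Pit 2−Pit 1: 212a − 640b = −84;  Pit 3−Pit 1: −114a − 178b = 155.
Solving gives a = −1.03122, b = −0.21034.
Then c = -195 − a·338 − b·959 = 355.27.
At (85, -41): z_contact = −87.65 + 8.62 + 355.27 = 276.24 m.
Depth below ground = 634.4 − 276.24 = 358.2 m.

358.2 m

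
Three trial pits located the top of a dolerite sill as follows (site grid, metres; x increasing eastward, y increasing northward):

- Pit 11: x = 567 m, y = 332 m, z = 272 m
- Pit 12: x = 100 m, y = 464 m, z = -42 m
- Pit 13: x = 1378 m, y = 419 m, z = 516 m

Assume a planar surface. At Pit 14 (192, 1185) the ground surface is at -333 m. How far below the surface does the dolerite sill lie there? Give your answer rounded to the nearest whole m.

Two edge vectors: Pit 11→Pit 12 = (-467, 132, -314), Pit 11→Pit 13 = (811, 87, 244).
Normal n = (Pit 11→Pit 12) × (Pit 11→Pit 13) = (59526, -140706, -147681).
So ∂z/∂x = −n_x/n_z = 0.40307 and ∂z/∂y = −n_y/n_z = −0.95277.
Intercept c from Pit 11: 272 − 228.54 + 316.32 = 359.78.
At (192, 1185): z_contact = 77.4 − 1129.0 + 359.78 = -691.9 m.
Depth below ground = -333 − (-691.9) = 359 m.

359 m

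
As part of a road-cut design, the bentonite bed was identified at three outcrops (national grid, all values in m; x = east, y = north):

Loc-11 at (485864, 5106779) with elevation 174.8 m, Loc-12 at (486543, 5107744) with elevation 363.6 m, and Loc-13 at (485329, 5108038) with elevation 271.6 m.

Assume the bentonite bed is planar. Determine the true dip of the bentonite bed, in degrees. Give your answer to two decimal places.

Two edge vectors: Loc-11→Loc-12 = (679, 965, 188.8), Loc-11→Loc-13 = (-535, 1259, 96.8).
Normal n = (Loc-11→Loc-12) × (Loc-11→Loc-13) = (-144287.2, -166735.2, 1371136).
So ∂z/∂x = −n_x/n_z = 0.10523 and ∂z/∂y = −n_y/n_z = 0.12160.
Gradient magnitude |∇z| = √(a² + b²) = √(0.01107 + 0.01479) = 0.16081.
True dip = arctan(0.16081) = 9.14°, dipping toward SW (azimuth ≈ 221°).

9.14°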